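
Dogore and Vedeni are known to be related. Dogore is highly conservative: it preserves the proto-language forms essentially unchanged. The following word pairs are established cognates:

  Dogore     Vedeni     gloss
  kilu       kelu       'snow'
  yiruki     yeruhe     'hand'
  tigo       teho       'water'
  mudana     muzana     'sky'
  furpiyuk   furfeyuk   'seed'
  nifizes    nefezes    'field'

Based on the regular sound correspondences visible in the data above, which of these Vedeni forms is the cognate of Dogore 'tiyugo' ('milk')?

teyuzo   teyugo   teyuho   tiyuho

kilu ~ kelu, tigo ~ teho — Dogore i corresponds to Vedeni e after a consonant, before a consonant other than r, m, n, p, b, f, v.
tigo ~ teho — Dogore g corresponds to Vedeni h between vowels (before a back vowel).
Applying these to Dogore 'tiyugo':
  tiyugo → teyugo   (i→e after a consonant, before a consonant other than r, m, n, p, b, f, v)
  teyugo → teyuho   (g→h between vowels (before a back vowel))
So the Vedeni cognate is 'teyuho'.

teyuho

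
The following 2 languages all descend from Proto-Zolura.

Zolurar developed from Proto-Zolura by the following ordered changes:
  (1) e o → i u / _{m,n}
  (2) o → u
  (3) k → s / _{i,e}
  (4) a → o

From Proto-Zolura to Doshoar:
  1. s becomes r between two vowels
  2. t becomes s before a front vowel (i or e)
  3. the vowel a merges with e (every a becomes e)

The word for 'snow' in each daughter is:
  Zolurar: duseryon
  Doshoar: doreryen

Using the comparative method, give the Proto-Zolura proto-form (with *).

Position 7: Zolurar has o, Doshoar has e. In Zolurar, o can only continue *a, so the proto-segment is *a.
Position 2: Zolurar has u, Doshoar has o. Doshoar preserves o here (none of its changes turn any other segment into o), so the proto-segment is *o.
Position 3: Zolurar has s, Doshoar has r. Taking the neighbouring segments as reconstructed: Zolurar s could go back to *k or *s; Doshoar r could go back to *s or *r — the one source consistent with every daughter is *s.
This points to *doseryan. Verify forward in each daughter:
Zolurar: start from *doseryan.
  rule 1: no change — doseryan
  rule 2 (vowel merger): doseryan → duseryan
  rule 3: no change — duseryan
  rule 4 (vowel merger): duseryan → duseryon
  ⇒ Zolurar duseryon
Doshoar: *doseryan > doreryan > doreryen  (by rhotacism, vowel merger)
No other proto-form is consistent with every reflex, so the reconstruction is *doseryan.

*doseryan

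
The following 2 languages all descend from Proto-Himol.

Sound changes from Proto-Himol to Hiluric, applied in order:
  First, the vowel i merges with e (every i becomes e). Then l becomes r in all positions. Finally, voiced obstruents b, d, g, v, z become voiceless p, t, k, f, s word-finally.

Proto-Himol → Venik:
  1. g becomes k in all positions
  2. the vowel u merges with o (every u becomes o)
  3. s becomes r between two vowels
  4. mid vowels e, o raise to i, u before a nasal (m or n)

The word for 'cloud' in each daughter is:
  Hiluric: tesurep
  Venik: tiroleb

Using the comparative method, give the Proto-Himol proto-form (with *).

Position 7: Hiluric has p, Venik has b. Venik preserves b here (none of its changes turn any other segment into b), so the proto-segment is *b.
Position 5: Hiluric has r, Venik has l. Venik preserves l here (none of its changes turn any other segment into l), so the proto-segment is *l.
Verify the candidate proto-form against each daughter:
Hiluric: start from *tisuleb.
  rule 1 (vowel merger): tisuleb → tesuleb
  rule 2 (unconditioned shift): tesuleb → tesureb
  rule 3 (final devoicing): tesureb → tesurep
  ⇒ Hiluric tesurep
Venik: *tisuleb > tisoleb > tiroleb  (by vowel merger, rhotacism)
Only *tisuleb yields all of Hiluric tesurep, Venik tiroleb.

*tisuleb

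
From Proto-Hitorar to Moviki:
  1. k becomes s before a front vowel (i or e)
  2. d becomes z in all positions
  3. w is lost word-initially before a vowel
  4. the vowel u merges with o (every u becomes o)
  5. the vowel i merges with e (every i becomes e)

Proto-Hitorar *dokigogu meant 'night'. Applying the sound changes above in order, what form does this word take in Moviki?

Moviki: start from *dokigogu.
  rule 1 (palatalisation): dokigogu → dosigogu
  rule 2 (unconditioned shift): dosigogu → zosigogu
  rule 3: no change — zosigogu
  rule 4 (vowel merger): zosigogu → zosigogo
  rule 5 (vowel merger): zosigogo → zosegogo
  ⇒ Moviki zosegogo

zosegogo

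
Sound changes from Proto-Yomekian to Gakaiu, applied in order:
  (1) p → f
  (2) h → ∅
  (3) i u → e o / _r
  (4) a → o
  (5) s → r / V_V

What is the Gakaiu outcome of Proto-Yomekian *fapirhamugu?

foferomugu

Gakaiu: start from *fapirhamugu.
  rule 1 (unconditioned shift): fapirhamugu → fafirhamugu
  rule 2 (h-loss): fafirhamugu → fafiramugu
  rule 3 (pre-rhotic lowering): fafiramugu → faferamugu
  rule 4 (vowel merger): faferamugu → foferomugu
  rule 5: no change — foferomugu
  ⇒ Gakaiu foferomugu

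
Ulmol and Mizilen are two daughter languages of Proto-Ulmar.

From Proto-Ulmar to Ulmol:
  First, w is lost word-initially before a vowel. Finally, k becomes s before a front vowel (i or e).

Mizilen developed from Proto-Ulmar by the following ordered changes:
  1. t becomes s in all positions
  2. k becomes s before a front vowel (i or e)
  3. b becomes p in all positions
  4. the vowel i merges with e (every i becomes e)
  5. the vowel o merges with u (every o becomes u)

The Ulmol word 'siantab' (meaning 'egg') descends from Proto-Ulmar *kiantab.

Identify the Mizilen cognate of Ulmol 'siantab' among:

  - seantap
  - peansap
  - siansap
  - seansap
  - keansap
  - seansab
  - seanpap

Mizilen: *kiantab
  kiantab → kiansab   [unconditioned shift]
  kiansab → siansab   [palatalisation]
  siansab → siansap   [unconditioned shift]
  siansap → seansap   [vowel merger]
  seansap (rule 5 does not apply)
  giving Mizilen seansap.

seansap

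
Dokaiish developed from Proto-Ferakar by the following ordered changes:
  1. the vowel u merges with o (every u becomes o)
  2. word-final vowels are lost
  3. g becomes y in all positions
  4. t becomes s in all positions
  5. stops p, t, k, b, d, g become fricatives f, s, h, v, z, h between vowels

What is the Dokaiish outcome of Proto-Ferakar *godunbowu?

yozonbow

Dokaiish: *godunbowu > godonbowo > godonbow > yodonbow > yozonbow  (by vowel merger, apocope, unconditioned shift, intervocalic lenition)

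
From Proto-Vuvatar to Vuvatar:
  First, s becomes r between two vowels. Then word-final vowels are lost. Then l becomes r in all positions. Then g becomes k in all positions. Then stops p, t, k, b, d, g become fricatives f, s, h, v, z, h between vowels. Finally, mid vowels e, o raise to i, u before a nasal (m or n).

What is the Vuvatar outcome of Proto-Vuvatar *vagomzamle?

vahumzamr

Vuvatar: start from *vagomzamle.
  rule 1: no change — vagomzamle
  rule 2 (apocope): vagomzamle → vagomzaml
  rule 3 (unconditioned shift): vagomzaml → vagomzamr
  rule 4 (unconditioned shift): vagomzamr → vakomzamr
  rule 5 (intervocalic lenition): vakomzamr → vahomzamr
  rule 6 (pre-nasal raising): vahomzamr → vahumzamr
  ⇒ Vuvatar vahumzamr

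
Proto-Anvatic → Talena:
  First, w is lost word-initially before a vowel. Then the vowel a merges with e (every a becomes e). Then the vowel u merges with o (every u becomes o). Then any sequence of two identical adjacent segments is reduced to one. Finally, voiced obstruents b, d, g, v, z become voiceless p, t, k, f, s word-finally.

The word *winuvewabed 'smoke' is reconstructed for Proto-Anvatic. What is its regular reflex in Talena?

inovewebet

Talena: *winuvewabed
  winuvewabed → inuvewabed   [glide loss]
  inuvewabed → inuvewebed   [vowel merger]
  inuvewebed → inovewebed   [vowel merger]
  inovewebed (rule 4 does not apply)
  inovewebed → inovewebet   [final devoicing]
  giving Talena inovewebet.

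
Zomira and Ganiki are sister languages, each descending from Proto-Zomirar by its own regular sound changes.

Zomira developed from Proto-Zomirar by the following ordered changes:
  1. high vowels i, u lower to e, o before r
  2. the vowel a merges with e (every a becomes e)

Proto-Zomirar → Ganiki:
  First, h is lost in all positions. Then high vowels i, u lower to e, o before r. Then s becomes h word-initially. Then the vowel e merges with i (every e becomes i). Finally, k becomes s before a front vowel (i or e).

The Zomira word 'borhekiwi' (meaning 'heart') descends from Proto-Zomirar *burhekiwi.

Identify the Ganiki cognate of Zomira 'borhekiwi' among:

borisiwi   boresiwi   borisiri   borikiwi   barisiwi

borisiwi

Ganiki: start from *burhekiwi.
  rule 1 (h-loss): burhekiwi → burekiwi
  rule 2 (pre-rhotic lowering): burekiwi → borekiwi
  rule 3: no change — borekiwi
  rule 4 (vowel merger): borekiwi → borikiwi
  rule 5 (palatalisation): borikiwi → borisiwi
  ⇒ Ganiki borisiwi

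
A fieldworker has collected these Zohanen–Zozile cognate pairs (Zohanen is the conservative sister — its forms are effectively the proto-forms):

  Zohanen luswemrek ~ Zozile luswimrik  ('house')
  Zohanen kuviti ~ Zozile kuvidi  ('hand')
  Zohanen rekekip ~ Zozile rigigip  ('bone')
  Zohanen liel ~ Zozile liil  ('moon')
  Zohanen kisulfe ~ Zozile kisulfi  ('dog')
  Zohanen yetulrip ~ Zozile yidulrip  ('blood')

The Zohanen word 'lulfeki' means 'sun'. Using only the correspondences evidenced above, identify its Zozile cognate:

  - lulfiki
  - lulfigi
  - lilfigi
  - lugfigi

lulfigi

luswemrek ~ luswimrik, rekekip ~ rigigip — Zohanen e corresponds to Zozile i after a consonant, before a consonant other than r, m, n, p, b, f, v.
rekekip ~ rigigip — Zohanen k corresponds to Zozile g between vowels (before a front vowel).
Applying these to Zohanen 'lulfeki':
  lulfeki → lulfiki   (e→i after a consonant, before a consonant other than r, m, n, p, b, f, v)
  lulfiki → lulfigi   (k→g between vowels (before a front vowel))
So the Zozile cognate is 'lulfigi'.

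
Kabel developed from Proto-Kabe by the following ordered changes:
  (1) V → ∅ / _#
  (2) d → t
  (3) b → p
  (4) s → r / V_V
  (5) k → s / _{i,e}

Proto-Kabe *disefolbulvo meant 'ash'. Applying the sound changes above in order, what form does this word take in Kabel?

tirefolpulv

Kabel: *disefolbulvo > disefolbulv > tisefolbulv > tisefolpulv > tirefolpulv  (by apocope, unconditioned shift, unconditioned shift, rhotacism)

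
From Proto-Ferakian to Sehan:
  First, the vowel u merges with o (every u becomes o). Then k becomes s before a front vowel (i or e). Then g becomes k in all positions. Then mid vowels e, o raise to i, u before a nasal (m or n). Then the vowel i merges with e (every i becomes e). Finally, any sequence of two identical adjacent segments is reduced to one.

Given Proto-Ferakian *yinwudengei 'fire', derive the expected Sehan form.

yenwodenke

Sehan: start from *yinwudengei.
  rule 1 (vowel merger): yinwudengei → yinwodengei
  rule 2: no change — yinwodengei
  rule 3 (unconditioned shift): yinwodengei → yinwodenkei
  rule 4 (pre-nasal raising): yinwodenkei → yinwodinkei
  rule 5 (vowel merger): yinwodinkei → yenwodenkee
  rule 6 (degemination): yenwodenkee → yenwodenke
  ⇒ Sehan yenwodenke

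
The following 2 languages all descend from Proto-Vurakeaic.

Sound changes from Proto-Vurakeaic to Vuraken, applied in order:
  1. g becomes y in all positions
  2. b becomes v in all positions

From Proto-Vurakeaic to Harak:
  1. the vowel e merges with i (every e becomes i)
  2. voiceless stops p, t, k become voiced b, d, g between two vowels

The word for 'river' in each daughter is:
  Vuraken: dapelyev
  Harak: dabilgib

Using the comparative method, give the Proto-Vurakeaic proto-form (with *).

Position 6: Vuraken has y, Harak has g. Taking the neighbouring segments as reconstructed: Vuraken y could go back to *g or *y; Harak g can only go back to *g — the one source consistent with every daughter is *g.
Position 3: Vuraken has p, Harak has b. Vuraken preserves p here (none of its changes turn any other segment into p), so the proto-segment is *p.
Verify the candidate proto-form against each daughter:
Vuraken: *dapelgeb > dapelyeb > dapelyev  (by unconditioned shift, unconditioned shift)
Harak: start from *dapelgeb.
  rule 1 (vowel merger): dapelgeb → dapilgib
  rule 2 (intervocalic voicing): dapilgib → dabilgib
  ⇒ Harak dabilgib
*dapelgeb is the unique common source.

*dapelgeb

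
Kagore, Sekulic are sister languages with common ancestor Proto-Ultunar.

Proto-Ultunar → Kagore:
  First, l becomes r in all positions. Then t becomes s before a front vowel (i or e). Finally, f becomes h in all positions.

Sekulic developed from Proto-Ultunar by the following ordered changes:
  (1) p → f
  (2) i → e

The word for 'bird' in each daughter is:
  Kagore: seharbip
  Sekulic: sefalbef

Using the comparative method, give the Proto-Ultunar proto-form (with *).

*sefalbip

Position 8: Kagore has p, Sekulic has f. Kagore preserves p here (none of its changes turn any other segment into p), so the proto-segment is *p.
Position 3: Kagore has h, Sekulic has f. Taking the neighbouring segments as reconstructed: Kagore h could go back to *f or *h; Sekulic f could go back to *p or *f — the one source consistent with every daughter is *f.
Position 7: Kagore has i, Sekulic has e. Kagore preserves i here (none of its changes turn any other segment into i), so the proto-segment is *i.
Verify the candidate proto-form against each daughter:
Kagore: *sefalbip > sefarbip > seharbip  (by unconditioned shift, unconditioned shift)
Sekulic: start from *sefalbip.
  rule 1 (unconditioned shift): sefalbip → sefalbif
  rule 2 (vowel merger): sefalbif → sefalbef
  ⇒ Sekulic sefalbef
*sefalbip is the unique common source.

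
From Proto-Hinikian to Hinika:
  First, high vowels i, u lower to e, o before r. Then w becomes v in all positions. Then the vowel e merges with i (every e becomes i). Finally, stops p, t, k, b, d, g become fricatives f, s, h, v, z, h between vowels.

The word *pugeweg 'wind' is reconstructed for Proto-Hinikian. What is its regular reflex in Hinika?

puhivig

Hinika: *pugeweg
  pugeweg (rule 1 does not apply)
  pugeweg → pugeveg   [unconditioned shift]
  pugeveg → pugivig   [vowel merger]
  pugivig → puhivig   [intervocalic lenition]
  giving Hinika puhivig.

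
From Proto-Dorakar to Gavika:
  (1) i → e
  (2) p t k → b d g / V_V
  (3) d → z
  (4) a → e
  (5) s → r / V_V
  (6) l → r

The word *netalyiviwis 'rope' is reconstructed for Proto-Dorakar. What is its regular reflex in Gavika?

nezeryevewes

Gavika: *netalyiviwis > netalyevewes > nedalyevewes > nezalyevewes > nezelyevewes > nezeryevewes  (by vowel merger, intervocalic voicing, unconditioned shift, vowel merger, unconditioned shift)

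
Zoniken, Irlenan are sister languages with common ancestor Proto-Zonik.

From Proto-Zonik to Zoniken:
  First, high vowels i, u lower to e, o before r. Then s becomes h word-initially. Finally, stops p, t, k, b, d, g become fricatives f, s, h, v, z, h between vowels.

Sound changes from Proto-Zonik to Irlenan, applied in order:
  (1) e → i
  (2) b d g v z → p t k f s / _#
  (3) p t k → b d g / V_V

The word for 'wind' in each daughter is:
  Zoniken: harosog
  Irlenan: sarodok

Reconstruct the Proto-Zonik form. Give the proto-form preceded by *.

Position 5: Zoniken has s, Irlenan has d. Taking the neighbouring segments as reconstructed: Zoniken s could go back to *t or *s; Irlenan d could go back to *t or *d — the one source consistent with every daughter is *t.
Position 7: Zoniken has g, Irlenan has k. Zoniken preserves g here (none of its changes turn any other segment into g), so the proto-segment is *g.
Verify the candidate proto-form against each daughter:
Zoniken: *sarotog > harotog > harosog  (by debuccalisation, intervocalic lenition)
Irlenan: *sarotog > sarotok > sarodok  (by final devoicing, intervocalic voicing)
No other proto-form is consistent with every reflex, so the reconstruction is *sarotog.

*sarotog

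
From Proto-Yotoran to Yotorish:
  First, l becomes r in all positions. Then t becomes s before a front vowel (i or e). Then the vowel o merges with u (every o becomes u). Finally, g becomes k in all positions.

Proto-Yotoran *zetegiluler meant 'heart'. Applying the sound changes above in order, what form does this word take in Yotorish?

Yotorish: start from *zetegiluler.
  rule 1 (unconditioned shift): zetegiluler → zetegirurer
  rule 2 (palatalisation): zetegirurer → zesegirurer
  rule 3: no change — zesegirurer
  rule 4 (unconditioned shift): zesegirurer → zesekirurer
  ⇒ Yotorish zesekirurer

zesekirurer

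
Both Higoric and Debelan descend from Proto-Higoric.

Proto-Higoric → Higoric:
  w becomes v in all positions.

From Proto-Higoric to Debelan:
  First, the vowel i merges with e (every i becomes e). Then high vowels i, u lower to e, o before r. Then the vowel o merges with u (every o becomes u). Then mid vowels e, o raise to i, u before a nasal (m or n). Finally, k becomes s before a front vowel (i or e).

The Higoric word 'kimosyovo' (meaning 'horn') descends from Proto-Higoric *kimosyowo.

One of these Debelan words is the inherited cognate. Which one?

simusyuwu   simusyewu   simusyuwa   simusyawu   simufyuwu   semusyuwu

Debelan: start from *kimosyowo.
  rule 1 (vowel merger): kimosyowo → kemosyowo
  rule 2: no change — kemosyowo
  rule 3 (vowel merger): kemosyowo → kemusyuwu
  rule 4 (pre-nasal raising): kemusyuwu → kimusyuwu
  rule 5 (palatalisation): kimusyuwu → simusyuwu
  ⇒ Debelan simusyuwu
Only 'simusyuwu' matches the regular Debelan development of *kimosyowo.

simusyuwu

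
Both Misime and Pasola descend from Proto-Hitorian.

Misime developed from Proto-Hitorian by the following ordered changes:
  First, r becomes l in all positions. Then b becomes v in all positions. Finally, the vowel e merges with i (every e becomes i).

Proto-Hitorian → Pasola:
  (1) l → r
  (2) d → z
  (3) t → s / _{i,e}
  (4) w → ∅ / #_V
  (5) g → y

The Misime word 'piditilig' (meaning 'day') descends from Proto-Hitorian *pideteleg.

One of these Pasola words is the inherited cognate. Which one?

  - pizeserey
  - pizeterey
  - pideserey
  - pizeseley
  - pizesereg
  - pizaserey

pizeserey

Pasola: *pideteleg > pidetereg > pizetereg > pizesereg > pizeserey  (by unconditioned shift, unconditioned shift, palatalisation, unconditioned shift)
Among the options, 'pizeserey' alone shows every Pasola change applied in order.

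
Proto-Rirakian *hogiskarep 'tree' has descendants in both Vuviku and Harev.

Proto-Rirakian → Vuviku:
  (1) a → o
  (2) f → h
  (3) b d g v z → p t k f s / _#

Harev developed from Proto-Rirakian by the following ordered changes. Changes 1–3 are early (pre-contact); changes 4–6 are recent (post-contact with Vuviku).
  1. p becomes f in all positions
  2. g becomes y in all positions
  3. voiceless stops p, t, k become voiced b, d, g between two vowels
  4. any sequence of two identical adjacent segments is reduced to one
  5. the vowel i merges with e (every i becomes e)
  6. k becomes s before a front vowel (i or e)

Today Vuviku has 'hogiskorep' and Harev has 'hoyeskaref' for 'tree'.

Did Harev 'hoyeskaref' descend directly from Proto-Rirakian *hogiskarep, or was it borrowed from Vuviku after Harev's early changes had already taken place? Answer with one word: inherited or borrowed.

If inherited, *hogiskarep would pass through all of Harev's changes:
Harev: *hogiskarep > hogiskaref > hoyiskaref > hoyeskaref  (by unconditioned shift, unconditioned shift, vowel merger)
If borrowed from Vuviku 'hogiskorep' after the early changes, it would undergo only the recent ones:
  rule 4 (degemination): no change (hogiskorep)
  rule 5 (vowel merger): hogiskorep → hogeskorep
  rule 6 (palatalisation): no change (hogeskorep)
  ⇒ as a loan: hogeskorep
Harev 'hoyeskaref' matches the inherited outcome exactly, so it is an inherited cognate, not a loan.

inherited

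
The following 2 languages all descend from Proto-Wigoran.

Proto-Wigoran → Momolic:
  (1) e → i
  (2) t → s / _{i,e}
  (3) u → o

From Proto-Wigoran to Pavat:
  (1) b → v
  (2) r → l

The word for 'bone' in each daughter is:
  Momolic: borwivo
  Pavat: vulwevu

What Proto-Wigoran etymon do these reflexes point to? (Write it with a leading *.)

Position 3: Momolic has r, Pavat has l. Momolic preserves r here (none of its changes turn any other segment into r), so the proto-segment is *r.
Position 7: Momolic has o, Pavat has u. Pavat preserves u here (none of its changes turn any other segment into u), so the proto-segment is *u.
Position 1: Momolic has b, Pavat has v. Momolic preserves b here (none of its changes turn any other segment into b), so the proto-segment is *b.
This points to *burwevu. Verify forward in each daughter:
Momolic: start from *burwevu.
  rule 1 (vowel merger): burwevu → burwivu
  rule 2: no change — burwivu
  rule 3 (vowel merger): burwivu → borwivo
  ⇒ Momolic borwivo
Pavat: *burwevu > vurwevu > vulwevu  (by unconditioned shift, unconditioned shift)
Only *burwevu yields all of Momolic borwivo, Pavat vulwevu.

*burwevu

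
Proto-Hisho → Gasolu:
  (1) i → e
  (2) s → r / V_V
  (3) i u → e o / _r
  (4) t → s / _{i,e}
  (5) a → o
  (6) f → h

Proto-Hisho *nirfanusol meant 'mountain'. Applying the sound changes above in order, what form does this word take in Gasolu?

nerhonorol

Gasolu: *nirfanusol
  nirfanusol → nerfanusol   [vowel merger]
  nerfanusol → nerfanurol   [rhotacism]
  nerfanurol → nerfanorol   [pre-rhotic lowering]
  nerfanorol (rule 4 does not apply)
  nerfanorol → nerfonorol   [vowel merger]
  nerfonorol → nerhonorol   [unconditioned shift]
  giving Gasolu nerhonorol.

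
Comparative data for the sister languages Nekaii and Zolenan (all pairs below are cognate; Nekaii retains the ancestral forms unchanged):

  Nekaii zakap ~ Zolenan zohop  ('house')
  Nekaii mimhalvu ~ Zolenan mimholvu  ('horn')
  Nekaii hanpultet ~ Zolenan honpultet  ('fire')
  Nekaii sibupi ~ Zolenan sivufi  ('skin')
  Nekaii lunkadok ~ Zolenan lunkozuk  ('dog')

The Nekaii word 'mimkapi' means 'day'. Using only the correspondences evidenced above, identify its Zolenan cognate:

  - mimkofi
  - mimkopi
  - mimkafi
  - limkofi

mimkofi

zakap ~ zohop — Nekaii a corresponds to Zolenan o after a consonant, before a labial obstruent.
sibupi ~ sivufi — Nekaii p corresponds to Zolenan f between vowels (before a front vowel).
Applying these to Nekaii 'mimkapi':
  mimkapi → mimkopi   (a→o after a consonant, before a labial obstruent)
  mimkopi → mimkofi   (p→f between vowels (before a front vowel))
So the Zolenan cognate is 'mimkofi'.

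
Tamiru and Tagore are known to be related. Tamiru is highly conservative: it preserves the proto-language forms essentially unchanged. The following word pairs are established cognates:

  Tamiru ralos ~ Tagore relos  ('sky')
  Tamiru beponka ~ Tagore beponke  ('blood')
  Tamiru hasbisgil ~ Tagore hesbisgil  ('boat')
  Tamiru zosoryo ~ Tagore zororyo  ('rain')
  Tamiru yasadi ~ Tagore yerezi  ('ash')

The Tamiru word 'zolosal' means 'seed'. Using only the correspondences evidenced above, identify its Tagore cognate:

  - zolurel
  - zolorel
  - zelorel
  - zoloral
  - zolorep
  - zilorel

zolorel

yasadi ~ yerezi — Tamiru s corresponds to Tagore r between vowels (before a back vowel).
ralos ~ relos, hasbisgil ~ hesbisgil — Tamiru a corresponds to Tagore e after a consonant, before a consonant other than r, m, n, p, b, f, v.
Applying these to Tamiru 'zolosal':
  zolosal → zoloral   (s→r between vowels (before a back vowel))
  zoloral → zolorel   (a→e after a consonant, before a consonant other than r, m, n, p, b, f, v)
So the Tagore cognate is 'zolorel'.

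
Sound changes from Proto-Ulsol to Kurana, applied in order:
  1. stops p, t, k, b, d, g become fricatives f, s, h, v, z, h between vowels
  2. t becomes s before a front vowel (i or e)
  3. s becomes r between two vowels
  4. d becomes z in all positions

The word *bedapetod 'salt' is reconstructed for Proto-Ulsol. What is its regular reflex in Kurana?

bezaferoz

Kurana: *bedapetod > bezafesod > bezaferod > bezaferoz  (by intervocalic lenition, rhotacism, unconditioned shift)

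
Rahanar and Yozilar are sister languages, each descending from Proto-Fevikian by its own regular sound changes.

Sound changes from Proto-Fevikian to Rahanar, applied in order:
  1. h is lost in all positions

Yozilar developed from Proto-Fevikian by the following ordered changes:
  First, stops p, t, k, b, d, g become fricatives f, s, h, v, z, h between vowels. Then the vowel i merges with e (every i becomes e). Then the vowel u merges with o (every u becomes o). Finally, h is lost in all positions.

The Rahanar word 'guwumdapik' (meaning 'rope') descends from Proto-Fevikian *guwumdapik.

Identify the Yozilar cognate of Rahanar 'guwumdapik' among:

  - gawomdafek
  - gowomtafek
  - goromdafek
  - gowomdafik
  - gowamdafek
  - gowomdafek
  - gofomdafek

gowomdafek

Yozilar: *guwumdapik > guwumdafik > guwumdafek > gowomdafek  (by intervocalic lenition, vowel merger, vowel merger)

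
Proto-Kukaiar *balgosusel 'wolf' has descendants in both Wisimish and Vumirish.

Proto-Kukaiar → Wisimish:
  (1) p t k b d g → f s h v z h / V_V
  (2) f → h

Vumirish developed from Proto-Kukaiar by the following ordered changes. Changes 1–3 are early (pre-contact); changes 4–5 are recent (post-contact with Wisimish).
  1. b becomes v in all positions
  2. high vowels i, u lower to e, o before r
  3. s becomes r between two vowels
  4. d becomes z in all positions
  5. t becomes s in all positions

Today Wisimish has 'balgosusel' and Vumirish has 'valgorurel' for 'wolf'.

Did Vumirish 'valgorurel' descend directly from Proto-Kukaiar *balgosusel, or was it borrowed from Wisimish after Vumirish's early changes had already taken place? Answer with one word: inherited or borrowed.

If inherited, *balgosusel would pass through all of Vumirish's changes:
Vumirish: *balgosusel > valgosusel > valgorurel  (by unconditioned shift, rhotacism)
If borrowed from Wisimish 'balgosusel' after the early changes, it would undergo only the recent ones:
  rule 4 (unconditioned shift): no change (balgosusel)
  rule 5 (unconditioned shift): no change (balgosusel)
  ⇒ as a loan: balgosusel
Vumirish 'valgorurel' matches the inherited outcome exactly, so it is an inherited cognate, not a loan.

inherited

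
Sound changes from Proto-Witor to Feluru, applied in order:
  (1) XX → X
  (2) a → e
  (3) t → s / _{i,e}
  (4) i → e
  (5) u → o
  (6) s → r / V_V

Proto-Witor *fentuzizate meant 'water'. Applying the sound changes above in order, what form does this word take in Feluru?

fentozezere

Feluru: start from *fentuzizate.
  rule 1: no change — fentuzizate
  rule 2 (vowel merger): fentuzizate → fentuzizete
  rule 3 (palatalisation): fentuzizete → fentuzizese
  rule 4 (vowel merger): fentuzizese → fentuzezese
  rule 5 (vowel merger): fentuzezese → fentozezese
  rule 6 (rhotacism): fentozezese → fentozezere
  ⇒ Feluru fentozezere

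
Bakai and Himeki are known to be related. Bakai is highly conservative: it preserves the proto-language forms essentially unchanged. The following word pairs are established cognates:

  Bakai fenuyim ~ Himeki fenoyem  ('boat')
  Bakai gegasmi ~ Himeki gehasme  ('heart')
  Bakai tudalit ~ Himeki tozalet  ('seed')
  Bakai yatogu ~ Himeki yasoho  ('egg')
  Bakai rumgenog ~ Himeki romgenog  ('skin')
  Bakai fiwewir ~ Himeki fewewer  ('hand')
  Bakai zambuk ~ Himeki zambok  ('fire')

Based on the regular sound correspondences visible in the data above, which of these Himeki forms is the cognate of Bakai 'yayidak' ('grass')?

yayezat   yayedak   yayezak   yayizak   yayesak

tudalit ~ tozalet, fiwewir ~ fewewer — Bakai i corresponds to Himeki e after a consonant, before a consonant other than r, m, n, p, b, f, v.
tudalit ~ tozalet — Bakai d corresponds to Himeki z between vowels (before a back vowel).
Applying these to Bakai 'yayidak':
  yayidak → yayedak   (i→e after a consonant, before a consonant other than r, m, n, p, b, f, v)
  yayedak → yayezak   (d→z between vowels (before a back vowel))
So the Himeki cognate is 'yayezak'.

yayezak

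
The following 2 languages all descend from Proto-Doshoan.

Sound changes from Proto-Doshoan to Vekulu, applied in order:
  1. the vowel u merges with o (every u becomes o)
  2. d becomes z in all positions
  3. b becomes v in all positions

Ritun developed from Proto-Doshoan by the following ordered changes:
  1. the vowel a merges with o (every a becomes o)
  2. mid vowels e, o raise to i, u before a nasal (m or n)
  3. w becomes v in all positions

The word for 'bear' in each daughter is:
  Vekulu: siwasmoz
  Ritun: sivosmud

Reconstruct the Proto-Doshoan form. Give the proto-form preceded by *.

Position 3: Vekulu has w, Ritun has v. Vekulu preserves w here (none of its changes turn any other segment into w), so the proto-segment is *w.
Position 7: Vekulu has o, Ritun has u. Taking the neighbouring segments as reconstructed: Vekulu o could go back to *o or *u; Ritun u can only go back to *u — the one source consistent with every daughter is *u.
Verify the candidate proto-form against each daughter:
Vekulu: *siwasmud > siwasmod > siwasmoz  (by vowel merger, unconditioned shift)
Ritun: start from *siwasmud.
  rule 1 (vowel merger): siwasmud → siwosmud
  rule 2: no change — siwosmud
  rule 3 (unconditioned shift): siwosmud → sivosmud
  ⇒ Ritun sivosmud
No other proto-form is consistent with every reflex, so the reconstruction is *siwasmud.

*siwasmud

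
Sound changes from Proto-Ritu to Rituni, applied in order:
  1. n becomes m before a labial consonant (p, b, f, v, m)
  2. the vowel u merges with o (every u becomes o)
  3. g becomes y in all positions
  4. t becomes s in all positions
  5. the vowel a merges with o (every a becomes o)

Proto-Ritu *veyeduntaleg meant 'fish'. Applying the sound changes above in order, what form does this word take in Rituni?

veyedonsoley

Rituni: *veyeduntaleg > veyedontaleg > veyedontaley > veyedonsaley > veyedonsoley  (by vowel merger, unconditioned shift, unconditioned shift, vowel merger)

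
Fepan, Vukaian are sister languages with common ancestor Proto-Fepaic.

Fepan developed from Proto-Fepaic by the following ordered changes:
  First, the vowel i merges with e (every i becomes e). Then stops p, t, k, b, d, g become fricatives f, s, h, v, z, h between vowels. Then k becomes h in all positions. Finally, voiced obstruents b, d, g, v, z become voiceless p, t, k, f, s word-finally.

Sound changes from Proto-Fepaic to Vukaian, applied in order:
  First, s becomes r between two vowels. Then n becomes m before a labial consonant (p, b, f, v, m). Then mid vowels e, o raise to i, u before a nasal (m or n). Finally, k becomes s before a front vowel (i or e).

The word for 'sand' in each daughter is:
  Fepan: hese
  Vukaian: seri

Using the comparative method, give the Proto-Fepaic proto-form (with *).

*kesi

Position 3: Fepan has s, Vukaian has r. Taking the neighbouring segments as reconstructed: Fepan s could go back to *t or *s; Vukaian r could go back to *s or *r — the one source consistent with every daughter is *s.
Position 4: Fepan has e, Vukaian has i. Taking the neighbouring segments as reconstructed: Fepan e could go back to *e or *i; Vukaian i can only go back to *i — the one source consistent with every daughter is *i.
Position 1: Fepan has h, Vukaian has s. Taking the neighbouring segments as reconstructed: Fepan h could go back to *k or *h; Vukaian s could go back to *k or *s — the one source consistent with every daughter is *k.
Continuing position by position gives *kesi; check it forward:
Fepan: start from *kesi.
  rule 1 (vowel merger): kesi → kese
  rule 2: no change — kese
  rule 3 (unconditioned shift): kese → hese
  rule 4: no change — hese
  ⇒ Fepan hese
Vukaian: *kesi
  kesi → keri   [rhotacism]
  keri (rule 2 does not apply)
  keri (rule 3 does not apply)
  keri → seri   [palatalisation]
  giving Vukaian seri.
No other proto-form is consistent with every reflex, so the reconstruction is *kesi.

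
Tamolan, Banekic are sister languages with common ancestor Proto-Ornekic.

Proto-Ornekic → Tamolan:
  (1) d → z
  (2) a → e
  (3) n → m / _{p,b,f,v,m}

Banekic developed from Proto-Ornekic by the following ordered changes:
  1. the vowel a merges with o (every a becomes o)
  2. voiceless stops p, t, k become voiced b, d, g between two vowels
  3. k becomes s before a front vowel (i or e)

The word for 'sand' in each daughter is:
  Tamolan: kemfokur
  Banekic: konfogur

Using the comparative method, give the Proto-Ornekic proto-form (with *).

Position 2: Tamolan has e, Banekic has o. Taking the neighbouring segments as reconstructed: Tamolan e could go back to *a or *e; Banekic o could go back to *a or *o — the one source consistent with every daughter is *a.
Position 3: Tamolan has m, Banekic has n. Banekic preserves n here (none of its changes turn any other segment into n), so the proto-segment is *n.
Position 6: Tamolan has k, Banekic has g. Tamolan preserves k here (none of its changes turn any other segment into k), so the proto-segment is *k.
The remaining positions agree across the daughters. Check the candidate against every language:
Tamolan: *kanfokur > kenfokur > kemfokur  (by vowel merger, nasal place assimilation)
Banekic: *kanfokur
  kanfokur → konfokur   [vowel merger]
  konfokur → konfogur   [intervocalic voicing]
  konfogur (rule 3 does not apply)
  giving Banekic konfogur.
Only *kanfokur yields all of Tamolan kemfokur, Banekic konfogur.

*kanfokur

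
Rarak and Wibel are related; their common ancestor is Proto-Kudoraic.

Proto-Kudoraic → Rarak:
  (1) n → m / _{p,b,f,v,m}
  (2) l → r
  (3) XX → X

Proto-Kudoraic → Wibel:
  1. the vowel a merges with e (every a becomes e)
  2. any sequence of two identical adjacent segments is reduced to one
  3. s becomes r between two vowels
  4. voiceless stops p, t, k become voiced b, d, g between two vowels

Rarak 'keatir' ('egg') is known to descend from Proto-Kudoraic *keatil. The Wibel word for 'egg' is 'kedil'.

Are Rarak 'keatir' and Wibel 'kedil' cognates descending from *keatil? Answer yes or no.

yes

Derive the expected Wibel reflex of *keatil:
Wibel: start from *keatil.
  rule 1 (vowel merger): keatil → keetil
  rule 2 (degemination): keetil → ketil
  rule 3: no change — ketil
  rule 4 (intervocalic voicing): ketil → kedil
  ⇒ Wibel kedil
Wibel 'kedil' matches the regular reflex exactly, so the pair is cognate.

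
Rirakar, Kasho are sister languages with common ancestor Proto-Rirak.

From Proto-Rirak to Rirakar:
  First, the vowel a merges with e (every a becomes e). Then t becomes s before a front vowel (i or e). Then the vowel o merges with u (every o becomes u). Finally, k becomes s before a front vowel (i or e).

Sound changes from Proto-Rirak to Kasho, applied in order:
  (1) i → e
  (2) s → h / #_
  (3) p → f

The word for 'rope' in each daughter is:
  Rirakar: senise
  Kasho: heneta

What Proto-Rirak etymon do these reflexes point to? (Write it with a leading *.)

Position 5: Rirakar has s, Kasho has t. Kasho preserves t here (none of its changes turn any other segment into t), so the proto-segment is *t.
Position 1: Rirakar has s, Kasho has h. Taking the neighbouring segments as reconstructed: Rirakar s could go back to *t or *k or *s; Kasho h could go back to *s or *h — the one source consistent with every daughter is *s.
Position 6: Rirakar has e, Kasho has a. Kasho preserves a here (none of its changes turn any other segment into a), so the proto-segment is *a.
Verify the candidate proto-form against each daughter:
Rirakar: *senita
  senita → senite   [vowel merger]
  senite → senise   [palatalisation]
  senise (rule 3 does not apply)
  senise (rule 4 does not apply)
  giving Rirakar senise.
Kasho: start from *senita.
  rule 1 (vowel merger): senita → seneta
  rule 2 (debuccalisation): seneta → heneta
  rule 3: no change — heneta
  ⇒ Kasho heneta
*senita is the unique common source.

*senita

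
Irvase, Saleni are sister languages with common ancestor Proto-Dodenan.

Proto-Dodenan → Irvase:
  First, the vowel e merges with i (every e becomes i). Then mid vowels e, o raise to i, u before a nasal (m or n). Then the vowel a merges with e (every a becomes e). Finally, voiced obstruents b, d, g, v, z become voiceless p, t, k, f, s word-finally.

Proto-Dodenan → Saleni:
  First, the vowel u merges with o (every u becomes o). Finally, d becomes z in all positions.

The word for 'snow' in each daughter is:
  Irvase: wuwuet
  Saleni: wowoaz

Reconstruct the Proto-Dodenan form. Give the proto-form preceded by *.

Position 4: Irvase has u, Saleni has o. Taking the neighbouring segments as reconstructed: Irvase u can only go back to *u; Saleni o could go back to *o or *u — the one source consistent with every daughter is *u.
Position 6: Irvase has t, Saleni has z. Taking the neighbouring segments as reconstructed: Irvase t could go back to *t or *d; Saleni z could go back to *d or *z — the one source consistent with every daughter is *d.
Position 2: Irvase has u, Saleni has o. Taking the neighbouring segments as reconstructed: Irvase u can only go back to *u; Saleni o could go back to *o or *u — the one source consistent with every daughter is *u.
Continuing position by position gives *wuwuad; check it forward:
Irvase: *wuwuad > wuwued > wuwuet  (by vowel merger, final devoicing)
Saleni: *wuwuad
  wuwuad → wowoad   [vowel merger]
  wowoad → wowoaz   [unconditioned shift]
  giving Saleni wowoaz.
Only *wuwuad yields all of Irvase wuwuet, Saleni wowoaz.

*wuwuad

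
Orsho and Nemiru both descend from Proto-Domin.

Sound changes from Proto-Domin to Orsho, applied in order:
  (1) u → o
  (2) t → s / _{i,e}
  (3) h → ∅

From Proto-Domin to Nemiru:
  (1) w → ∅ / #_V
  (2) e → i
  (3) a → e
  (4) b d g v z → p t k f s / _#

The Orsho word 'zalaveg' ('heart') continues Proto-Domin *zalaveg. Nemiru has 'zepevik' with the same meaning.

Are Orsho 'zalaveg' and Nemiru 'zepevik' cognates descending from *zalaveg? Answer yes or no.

Derive the expected Nemiru reflex of *zalaveg:
Nemiru: start from *zalaveg.
  rule 1: no change — zalaveg
  rule 2 (vowel merger): zalaveg → zalavig
  rule 3 (vowel merger): zalavig → zelevig
  rule 4 (final devoicing): zelevig → zelevik
  ⇒ Nemiru zelevik
The regular Nemiru reflex would be 'zelevik', but the attested form is 'zepevik'. The correspondence is irregular, so they are not cognates (the Nemiru form has a different source).

no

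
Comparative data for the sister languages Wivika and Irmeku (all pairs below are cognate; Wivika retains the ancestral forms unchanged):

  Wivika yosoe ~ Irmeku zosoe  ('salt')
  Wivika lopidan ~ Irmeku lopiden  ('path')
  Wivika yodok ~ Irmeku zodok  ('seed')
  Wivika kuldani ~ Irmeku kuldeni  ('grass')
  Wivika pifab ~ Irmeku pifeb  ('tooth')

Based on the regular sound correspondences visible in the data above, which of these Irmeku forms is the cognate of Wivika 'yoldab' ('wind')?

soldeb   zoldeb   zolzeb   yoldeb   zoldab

zoldeb

yosoe ~ zosoe, yodok ~ zodok — Wivika y corresponds to Irmeku z word-initially before a back vowel.
pifab ~ pifeb — Wivika a corresponds to Irmeku e after a consonant, before a labial obstruent.
Applying these to Wivika 'yoldab':
  yoldab → zoldab   (y→z word-initially before a back vowel)
  zoldab → zoldeb   (a→e after a consonant, before a labial obstruent)
So the Irmeku cognate is 'zoldeb'.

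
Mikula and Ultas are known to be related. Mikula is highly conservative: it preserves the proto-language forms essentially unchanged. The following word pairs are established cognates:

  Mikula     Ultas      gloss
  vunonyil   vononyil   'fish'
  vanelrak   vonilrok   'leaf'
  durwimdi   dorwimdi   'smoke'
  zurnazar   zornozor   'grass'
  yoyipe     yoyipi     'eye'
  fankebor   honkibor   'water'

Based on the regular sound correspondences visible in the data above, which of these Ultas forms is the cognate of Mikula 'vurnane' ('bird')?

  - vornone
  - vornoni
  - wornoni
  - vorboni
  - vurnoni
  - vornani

vornoni

durwimdi ~ dorwimdi, zurnazar ~ zornozor — Mikula u corresponds to Ultas o after a consonant, before r.
vanelrak ~ vonilrok, fankebor ~ honkibor — Mikula a corresponds to Ultas o after a consonant, before a nasal.
yoyipe ~ yoyipi — Mikula e corresponds to Ultas i word-finally.
Applying these to Mikula 'vurnane':
  vurnane → vornane   (u→o after a consonant, before r)
  vornane → vornone   (a→o after a consonant, before a nasal)
  vornone → vornoni   (e→i word-finally)
So the Ultas cognate is 'vornoni'.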